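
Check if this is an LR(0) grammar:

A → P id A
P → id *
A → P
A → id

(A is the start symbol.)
No. Shift-reduce conflict between [A → P .] and [A → P . id A]

Augment with A' → A and build the canonical LR(0) collection (I0 = CLOSURE({[A' → . A]}), then GOTO on every symbol after a dot until no new states appear). It has 7 states:
  I0: { [A → . P id A], [A → . P], [A → . id], [A' → . A], [P → . id *] }  — shift
  I1: { [A' → A .] }  — accept
  I2: { [A → P . id A], [A → P .] }  — shift, reduce
  I3: { [A → id .], [P → id . *] }  — shift, reduce
  I4: { [P → id * .] }  — reduce
  I5: { [A → . P id A], [A → . P], [A → . id], [A → P id . A], [P → . id *] }  — shift
  I6: { [A → P id A .] }  — reduce

Conflict in state I2:
  Shift-reduce conflict between [A → P .] and [A → P . id A]
So the grammar is NOT LR(0).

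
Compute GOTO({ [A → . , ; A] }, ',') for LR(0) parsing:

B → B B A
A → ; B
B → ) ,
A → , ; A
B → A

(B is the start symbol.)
{ [A → , . ; A] }

GOTO(I, ',') = CLOSURE({ [A → αX.β] : [A → α.Xβ] ∈ I, X = ',' })

Items with dot before ',', with the dot advanced:
  [A → . , ; A] → [A → , . ; A]
Closure adds nothing (no advanced item has the dot before a non-terminal).

GOTO = { [A → , . ; A] }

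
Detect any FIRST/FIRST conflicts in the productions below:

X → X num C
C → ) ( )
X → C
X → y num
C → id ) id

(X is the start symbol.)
A FIRST/FIRST conflict occurs when two productions N → α and N → β for the same non-terminal have FIRST(α) ∩ FIRST(β) ≠ ∅ (with ε ∈ FIRST of a nullable right-hand side, so two nullable alternatives also conflict).

FIRST sets of the non-terminals at (or reachable through a nullable prefix from) the front of some alternative:
  FIRST(X) = { ')', 'id', 'y' }
  FIRST(C) = { ')', 'id' }

Productions for X:
  X → X num C: FIRST = { ')', 'id', 'y' }
  X → C: FIRST = { ')', 'id' }
  X → y num: FIRST = { 'y' }
Productions for C:
  C → ) ( ): FIRST = { ')' }
  C → id ) id: FIRST = { 'id' }

Conflict for X: X → X num C and X → C
  Overlap: { ')', 'id' }
Conflict for X: X → X num C and X → y num
  Overlap: { 'y' }

Answer: Yes. X → X num C / X → C on { ')', 'id' }; X → X num C / X → y num on { 'y' }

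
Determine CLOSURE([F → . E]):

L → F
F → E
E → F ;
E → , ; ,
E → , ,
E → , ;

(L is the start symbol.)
{ [E → . , ,], [E → . , ; ,], [E → . , ;], [E → . F ;], [F → . E] }

To compute CLOSURE, for each item [A → α.Bβ] where B is a non-terminal, add [B → .γ] for all productions B → γ; repeat for the newly added items until nothing changes.

Start with: [F → . E]
  [F → . E] has the dot before E: add [E → . F ;], [E → . , ; ,], [E → . , ,], [E → . , ;]
  [E → . F ;] has the dot before F: all F-items already present
No further items can be added.

CLOSURE = { [E → . , ,], [E → . , ; ,], [E → . , ;], [E → . F ;], [F → . E] }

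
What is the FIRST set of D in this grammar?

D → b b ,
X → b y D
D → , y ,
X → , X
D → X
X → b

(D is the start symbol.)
To compute FIRST(D), examine every production with D on the left-hand side, reading each right-hand side left to right until a non-nullable symbol is reached.

FIRST sets of the other non-terminals involved (by the same procedure, iterated to a fixed point):
  FIRST(X) = { ',', 'b' }

From D → b b ,:
  - b is a terminal: add 'b' and stop
From D → , y ,:
  - ',' is a terminal: add ',' and stop
From D → X:
  - X is a non-terminal: add FIRST(X) \ {ε} = { ',', 'b' }
    X is not nullable, so stop

Collecting: FIRST(D) = { ',', 'b' }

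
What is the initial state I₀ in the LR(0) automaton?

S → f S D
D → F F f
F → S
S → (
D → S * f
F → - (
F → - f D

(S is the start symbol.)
{ [S → . (], [S → . f S D], [S' → . S] }

First, augment the grammar with S' → S
I₀ = CLOSURE({ [S' → . S] }):
  [S' → . S] has the dot before S: add [S → . f S D], [S → . (]
No further items can be added.

I₀ = { [S → . (], [S → . f S D], [S' → . S] }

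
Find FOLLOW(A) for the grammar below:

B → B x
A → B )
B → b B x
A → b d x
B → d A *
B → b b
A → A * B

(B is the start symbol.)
In B → d A *: A is followed by '*', add FIRST('*') \ {ε} = { '*' }
In A → A * B: A is followed by '*' B, add FIRST('*' B) \ {ε} = { '*' }

Taking the union: FOLLOW(A) = { '*' }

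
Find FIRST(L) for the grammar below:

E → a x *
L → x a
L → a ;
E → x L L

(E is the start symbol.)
{ 'a', 'x' }

From L → x a:
  - x is a terminal: add 'x' and stop
From L → a ;:
  - a is a terminal: add 'a' and stop

Collecting: FIRST(L) = { 'a', 'x' }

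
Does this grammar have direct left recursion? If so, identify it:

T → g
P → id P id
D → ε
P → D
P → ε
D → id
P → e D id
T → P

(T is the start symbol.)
No direct left recursion

Direct left recursion occurs when N → N α for some non-terminal N (the right-hand side begins with the left-hand side itself).

T → g: starts with g
P → id P id: starts with id
D → ε: starts with ε
P → D: starts with D
P → ε: starts with ε
D → id: starts with id
P → e D id: starts with e
T → P: starts with P

No direct left recursion found.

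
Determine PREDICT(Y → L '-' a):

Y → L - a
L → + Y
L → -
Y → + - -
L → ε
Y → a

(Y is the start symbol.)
{ '+', '-' }

PREDICT(Y → L '-' a) = (FIRST(RHS) \ {ε}) ∪ (FOLLOW(Y) if ε ∈ FIRST(RHS), i.e. RHS ⇒* ε)
FIRST(L) = { '+', '-', ε }
FIRST(L '-' a) = { '+', '-' }
ε ∉ FIRST(L '-' a), so FOLLOW(Y) is not added.
PREDICT(Y → L '-' a) = { '+', '-' }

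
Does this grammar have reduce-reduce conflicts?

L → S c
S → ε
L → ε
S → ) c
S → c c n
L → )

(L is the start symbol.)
A reduce-reduce conflict occurs when an LR(0) state has two complete items [A → α .] and [B → β .] — both call for a reduction, and with no lookahead the parser cannot choose between them.

Augment with L' → L and build the canonical LR(0) collection (I0 = CLOSURE({[L' → . L]}), then GOTO on every symbol after a dot until no new states appear). It has 9 states:
  I0: { [L → . )], [L → . S c], [L → .], [L' → . L], [S → . ) c], [S → . c c n], [S → .] }  — shift, 2 reduces
  I1: { [L → ) .], [S → ) . c] }  — shift, reduce
  I2: { [L' → L .] }  — accept
  I3: { [L → S . c] }  — shift
  I4: { [S → c . c n] }  — shift
  I5: { [S → c c . n] }  — shift
  I6: { [S → c c n .] }  — reduce
  I7: { [L → S c .] }  — reduce
  I8: { [S → ) c .] }  — reduce

I0 contains complete items [L → .], [S → .] — reduce-reduce conflict.

Answer: Yes — I0: [L → .] vs [S → .]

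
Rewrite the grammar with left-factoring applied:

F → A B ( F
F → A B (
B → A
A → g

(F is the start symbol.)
Left-factoring transforms A → αβ₁ | αβ₂ into A → αA' and A' → β₁ | β₂
(α is the longest common prefix among the alternatives). Repeat until
no nonterminal has two alternatives with a common prefix.

Round 1: F has alternatives sharing prefix 'A B ('. Introduce F': F → A B ( F'
  Add: F' → F
  Add: F' → ε

No remaining common prefixes — done.

Resulting grammar:
F → A B ( F'
F' → F
F' → ε
B → A
A → g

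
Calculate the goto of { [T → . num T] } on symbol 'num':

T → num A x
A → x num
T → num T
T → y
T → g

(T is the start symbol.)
GOTO(I, 'num') = CLOSURE({ [A → αX.β] : [A → α.Xβ] ∈ I, X = 'num' })

Items with dot before 'num', with the dot advanced:
  [T → . num T] → [T → num . T]
Closure of the advanced items:
  [T → num . T] has the dot before T: add [T → . num A x], [T → . num T], [T → . y], [T → . g]

GOTO = { [T → . g], [T → . num A x], [T → . num T], [T → . y], [T → num . T] }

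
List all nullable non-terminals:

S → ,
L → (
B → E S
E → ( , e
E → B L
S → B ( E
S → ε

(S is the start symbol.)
{ 'S' }

A non-terminal is nullable if it can derive ε (the empty string): either it has an ε-production, or it has a production whose right-hand side consists entirely of nullable non-terminals.

ε-productions: S → ε
So S is immediately nullable.
No further non-terminal can be added: every production for the remaining non-terminals contains a terminal or a non-nullable non-terminal.
Nullable = { 'S' }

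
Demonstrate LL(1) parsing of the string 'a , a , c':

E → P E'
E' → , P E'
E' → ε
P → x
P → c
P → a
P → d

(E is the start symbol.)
LL(1) parsing maintains a stack (initially the start symbol over $) and the input. At each step: if the stack top is a terminal, match it against the current input token; if it is a non-terminal N, replace it with the RHS of M[N, lookahead] (the unique production whose predict set contains the lookahead).

Stack is shown with the top on the left.

Stack     Input        Action
-----------------------------
E $       a , a , c $  output E → P E'
P E' $    a , a , c $  output P → a
a E' $    a , a , c $  match 'a'
E' $      , a , c $    output E' → , P E'
, P E' $  , a , c $    match ','
P E' $    a , c $      output P → a
a E' $    a , c $      match 'a'
E' $      , c $        output E' → , P E'
, P E' $  , c $        match ','
P E' $    c $          output P → c
c E' $    c $          match 'c'
E' $      $            output E' → ε
$         $            accept

The string is accepted.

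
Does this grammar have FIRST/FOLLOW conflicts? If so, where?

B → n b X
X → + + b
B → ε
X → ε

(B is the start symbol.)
A FIRST/FOLLOW conflict occurs when a non-terminal N has a nullable alternative N → β (β ⇒* ε) and another alternative N → α with FIRST(α) ∩ FOLLOW(N) ≠ ∅: on such a lookahead the parser cannot decide between expanding α and letting N vanish via β.

Nullable non-terminals: B, X.

B: nullable alternative(s) B → ε; FOLLOW(B) = { $ }
  B → n b X: FIRST \ {ε} = { 'n' } — disjoint from FOLLOW(B)
  B → ε: FIRST \ {ε} = { } — this is the only nullable alternative, skip

X: nullable alternative(s) X → ε; FOLLOW(X) = { $ }
  X → + + b: FIRST \ {ε} = { '+' } — disjoint from FOLLOW(X)
  X → ε: FIRST \ {ε} = { } — this is the only nullable alternative, skip

No FIRST/FOLLOW conflicts found.

Answer: No FIRST/FOLLOW conflicts.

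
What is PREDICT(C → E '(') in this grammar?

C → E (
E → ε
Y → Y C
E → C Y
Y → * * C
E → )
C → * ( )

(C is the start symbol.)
PREDICT(C → E '(') = (FIRST(RHS) \ {ε}) ∪ (FOLLOW(C) if ε ∈ FIRST(RHS), i.e. RHS ⇒* ε)
FIRST(E) = { '(', ')', '*', ε }
FIRST(E '(') = { '(', ')', '*' }
ε ∉ FIRST(E '('), so FOLLOW(C) is not added.
PREDICT(C → E '(') = { '(', ')', '*' }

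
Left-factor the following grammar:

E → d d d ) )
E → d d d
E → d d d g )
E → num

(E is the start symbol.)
E → d d d E'
E' → ) )
E' → ε
E' → g )
E → num

Left-factoring transforms A → αβ₁ | αβ₂ into A → αA' and A' → β₁ | β₂
(α is the longest common prefix among the alternatives). Repeat until
no nonterminal has two alternatives with a common prefix.

Round 1: E has alternatives sharing prefix 'd d d'. Introduce E': E → d d d E'
  Add: E' → ) )
  Add: E' → ε
  Add: E' → g )

No remaining common prefixes — done.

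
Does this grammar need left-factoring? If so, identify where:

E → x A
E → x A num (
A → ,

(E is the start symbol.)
Yes, E has productions with common prefix 'x A'

Left-factoring is needed when two productions for the same non-terminal
share a common prefix on the right-hand side.

Productions for E:
  E → x A
  E → x A num (

Found common prefix 'x A' in productions for E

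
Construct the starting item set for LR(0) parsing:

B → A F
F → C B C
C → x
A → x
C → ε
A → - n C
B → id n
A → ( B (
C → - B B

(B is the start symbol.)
First, augment the grammar with B' → B
I₀ = CLOSURE({ [B' → . B] }):
  [B' → . B] has the dot before B: add [B → . A F], [B → . id n]
  [B → . A F] has the dot before A: add [A → . x], [A → . - n C], [A → . ( B (]
No further items can be added.

I₀ = { [A → . ( B (], [A → . - n C], [A → . x], [B → . A F], [B → . id n], [B' → . B] }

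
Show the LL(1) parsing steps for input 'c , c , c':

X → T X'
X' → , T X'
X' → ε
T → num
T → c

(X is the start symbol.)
LL(1) parsing maintains a stack (initially the start symbol over $) and the input. At each step: if the stack top is a terminal, match it against the current input token; if it is a non-terminal N, replace it with the RHS of M[N, lookahead] (the unique production whose predict set contains the lookahead).

Stack is shown with the top on the left.

Stack     Input        Action
-----------------------------
X $       c , c , c $  output X → T X'
T X' $    c , c , c $  output T → c
c X' $    c , c , c $  match 'c'
X' $      , c , c $    output X' → , T X'
, T X' $  , c , c $    match ','
T X' $    c , c $      output T → c
c X' $    c , c $      match 'c'
X' $      , c $        output X' → , T X'
, T X' $  , c $        match ','
T X' $    c $          output T → c
c X' $    c $          match 'c'
X' $      $            output X' → ε
$         $            accept

The string is accepted.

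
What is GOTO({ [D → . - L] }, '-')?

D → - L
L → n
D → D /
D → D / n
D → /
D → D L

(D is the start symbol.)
{ [D → - . L], [L → . n] }

GOTO(I, '-') = CLOSURE({ [A → αX.β] : [A → α.Xβ] ∈ I, X = '-' })

Items with dot before '-', with the dot advanced:
  [D → . - L] → [D → - . L]
Closure of the advanced items:
  [D → - . L] has the dot before L: add [L → . n]

GOTO = { [D → - . L], [L → . n] }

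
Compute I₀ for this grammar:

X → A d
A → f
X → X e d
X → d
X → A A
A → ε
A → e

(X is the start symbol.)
First, augment the grammar with X' → X
I₀ = CLOSURE({ [X' → . X] }):
  [X' → . X] has the dot before X: add [X → . A d], [X → . X e d], [X → . d], [X → . A A]
  [X → . A d] has the dot before A: add [A → . f], [A → .], [A → . e]
No further items can be added.

I₀ = { [A → . e], [A → . f], [A → .], [X → . A A], [X → . A d], [X → . X e d], [X → . d], [X' → . X] }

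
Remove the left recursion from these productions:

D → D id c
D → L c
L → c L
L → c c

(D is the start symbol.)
D is directly left-recursive. The standard transformation for
  A → A α₁ | ... | A α_m | β₁ | ... | β_n
is
  A  → β₁ A' | ... | β_n A'
  A' → α₁ A' | ... | α_m A' | ε

D → L c becomes D → L c D'
D → D id c becomes D' → id c D'
Add D' → ε

Productions for other non-terminals are unchanged:
  L → c L
  L → c c

Resulting grammar:
D → L c D'
D' → id c D'
D' → ε
L → c L
L → c c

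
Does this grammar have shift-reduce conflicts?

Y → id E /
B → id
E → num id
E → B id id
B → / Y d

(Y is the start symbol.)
Augment with Y' → Y and build the canonical LR(0) collection (I0 = CLOSURE({[Y' → . Y]}), then GOTO on every symbol after a dot until no new states appear). It has 14 states:
  I0: { [Y → . id E /], [Y' → . Y] }  — shift
  I1: { [Y' → Y .] }  — accept
  I2: { [B → . / Y d], [B → . id], [E → . B id id], [E → . num id], [Y → id . E /] }  — shift
  I3: { [B → / . Y d], [Y → . id E /] }  — shift
  I4: { [E → B . id id] }  — shift
  I5: { [Y → id E . /] }  — shift
  I6: { [B → id .] }  — reduce
  I7: { [E → num . id] }  — shift
  I8: { [E → num id .] }  — reduce
  I9: { [Y → id E / .] }  — reduce
  I10: { [E → B id . id] }  — shift
  I11: { [E → B id id .] }  — reduce
  I12: { [B → / Y . d] }  — shift
  I13: { [B → / Y d .] }  — reduce

No state contains both a complete item and a shift item.

Answer: No shift-reduce conflicts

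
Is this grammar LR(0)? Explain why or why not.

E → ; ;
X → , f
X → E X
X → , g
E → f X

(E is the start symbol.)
Yes, the grammar is LR(0)

A grammar is LR(0) if no state in the canonical LR(0) collection has:
  - both a shift item (dot before a terminal) and a complete item (shift-reduce conflict), or
  - two or more complete items (reduce-reduce conflict; the accept item [E' → E .] counts as a complete item here).

Augment with E' → E and build the canonical LR(0) collection (I0 = CLOSURE({[E' → . E]}), then GOTO on every symbol after a dot until no new states appear). It has 11 states:
  I0: { [E → . ; ;], [E → . f X], [E' → . E] }  — shift
  I1: { [E → ; . ;] }  — shift
  I2: { [E' → E .] }  — accept
  I3: { [E → . ; ;], [E → . f X], [E → f . X], [X → . , f], [X → . , g], [X → . E X] }  — shift
  I4: { [X → , . f], [X → , . g] }  — shift
  I5: { [E → . ; ;], [E → . f X], [X → . , f], [X → . , g], [X → . E X], [X → E . X] }  — shift
  I6: { [E → f X .] }  — reduce
  I7: { [X → E X .] }  — reduce
  I8: { [X → , f .] }  — reduce
  I9: { [X → , g .] }  — reduce
  I10: { [E → ; ; .] }  — reduce

Every state is either a pure shift/goto state or contains exactly one complete item and nothing to shift — no conflicts. The grammar is LR(0).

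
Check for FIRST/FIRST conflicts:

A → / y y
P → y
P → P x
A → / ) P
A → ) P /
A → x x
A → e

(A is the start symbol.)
A FIRST/FIRST conflict occurs when two productions N → α and N → β for the same non-terminal have FIRST(α) ∩ FIRST(β) ≠ ∅ (with ε ∈ FIRST of a nullable right-hand side, so two nullable alternatives also conflict).

FIRST sets of the non-terminals at (or reachable through a nullable prefix from) the front of some alternative:
  FIRST(P) = { 'y' }

Productions for A:
  A → / y y: FIRST = { '/' }
  A → / ) P: FIRST = { '/' }
  A → ) P /: FIRST = { ')' }
  A → x x: FIRST = { 'x' }
  A → e: FIRST = { 'e' }
Productions for P:
  P → y: FIRST = { 'y' }
  P → P x: FIRST = { 'y' }

Conflict for A: A → / y y and A → / ) P
  Overlap: { '/' }
Conflict for P: P → y and P → P x
  Overlap: { 'y' }

Answer: Yes. A → '/' y y / A → '/' ')' P on { '/' }; P → y / P → P x on { 'y' }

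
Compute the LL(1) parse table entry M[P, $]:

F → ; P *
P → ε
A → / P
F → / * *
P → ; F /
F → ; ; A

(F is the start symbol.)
To find M[P, $], we find productions for P where $ is in the predict set (PREDICT(N → α) = (FIRST(α) \ {ε}) ∪ (FOLLOW(N) if α ⇒* ε)).

Relevant sets:
  FOLLOW(P) = { $, '*', '/' }

P → ε: PREDICT = { $, '*', '/' }
  $ is in predict set, so this production goes in M[P, $]
P → ; F /: PREDICT = { ';' }

M[P, $] = P → ε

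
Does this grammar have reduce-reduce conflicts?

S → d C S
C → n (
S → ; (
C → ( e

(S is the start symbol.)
A reduce-reduce conflict occurs when an LR(0) state has two complete items [A → α .] and [B → β .] — both call for a reduction, and with no lookahead the parser cannot choose between them.

Augment with S' → S and build the canonical LR(0) collection (I0 = CLOSURE({[S' → . S]}), then GOTO on every symbol after a dot until no new states appear). It has 11 states:
  I0: { [S → . ; (], [S → . d C S], [S' → . S] }  — shift
  I1: { [S → ; . (] }  — shift
  I2: { [S' → S .] }  — accept
  I3: { [C → . ( e], [C → . n (], [S → d . C S] }  — shift
  I4: { [C → ( . e] }  — shift
  I5: { [S → . ; (], [S → . d C S], [S → d C . S] }  — shift
  I6: { [C → n . (] }  — shift
  I7: { [C → n ( .] }  — reduce
  I8: { [S → d C S .] }  — reduce
  I9: { [C → ( e .] }  — reduce
  I10: { [S → ; ( .] }  — reduce

No state contains more than one complete item.

Answer: No reduce-reduce conflicts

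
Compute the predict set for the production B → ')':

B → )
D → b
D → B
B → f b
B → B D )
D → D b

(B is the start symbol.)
{ ')' }

PREDICT(B → ')') = (FIRST(RHS) \ {ε}) ∪ (FOLLOW(B) if ε ∈ FIRST(RHS), i.e. RHS ⇒* ε)
FIRST(')') = { ')' }
ε ∉ FIRST(')'), so FOLLOW(B) is not added.
PREDICT(B → ')') = { ')' }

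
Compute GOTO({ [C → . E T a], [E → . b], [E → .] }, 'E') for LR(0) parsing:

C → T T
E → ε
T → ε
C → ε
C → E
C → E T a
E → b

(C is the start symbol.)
GOTO(I, 'E') = CLOSURE({ [A → αX.β] : [A → α.Xβ] ∈ I, X = 'E' })

Items with dot before 'E', with the dot advanced:
  [C → . E T a] → [C → E . T a]
Closure of the advanced items:
  [C → E . T a] has the dot before T: add [T → .]

GOTO = { [C → E . T a], [T → .] }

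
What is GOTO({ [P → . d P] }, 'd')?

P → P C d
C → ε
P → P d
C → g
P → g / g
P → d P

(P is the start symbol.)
{ [P → . P C d], [P → . P d], [P → . d P], [P → . g / g], [P → d . P] }

GOTO(I, 'd') = CLOSURE({ [A → αX.β] : [A → α.Xβ] ∈ I, X = 'd' })

Items with dot before 'd', with the dot advanced:
  [P → . d P] → [P → d . P]
Closure of the advanced items:
  [P → d . P] has the dot before P: add [P → . P C d], [P → . P d], [P → . g / g], [P → . d P]

GOTO = { [P → . P C d], [P → . P d], [P → . d P], [P → . g / g], [P → d . P] }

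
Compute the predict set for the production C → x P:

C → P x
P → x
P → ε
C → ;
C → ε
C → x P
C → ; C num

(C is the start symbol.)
PREDICT(C → x P) = (FIRST(RHS) \ {ε}) ∪ (FOLLOW(C) if ε ∈ FIRST(RHS), i.e. RHS ⇒* ε)
FIRST(x P) = { 'x' }
ε ∉ FIRST(x P), so FOLLOW(C) is not added.
PREDICT(C → x P) = { 'x' }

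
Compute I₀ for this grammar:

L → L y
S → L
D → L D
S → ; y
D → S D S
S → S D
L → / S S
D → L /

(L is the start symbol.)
{ [L → . / S S], [L → . L y], [L' → . L] }

First, augment the grammar with L' → L
I₀ = CLOSURE({ [L' → . L] }):
  [L' → . L] has the dot before L: add [L → . L y], [L → . / S S]
No further items can be added.

I₀ = { [L → . / S S], [L → . L y], [L' → . L] }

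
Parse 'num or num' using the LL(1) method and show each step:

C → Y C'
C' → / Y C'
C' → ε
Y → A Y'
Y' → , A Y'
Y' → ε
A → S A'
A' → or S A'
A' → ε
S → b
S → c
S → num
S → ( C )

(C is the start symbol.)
LL(1) parsing maintains a stack (initially the start symbol over $) and the input. At each step: if the stack top is a terminal, match it against the current input token; if it is a non-terminal N, replace it with the RHS of M[N, lookahead] (the unique production whose predict set contains the lookahead).

Stack is shown with the top on the left.

Stack            Input         Action
-------------------------------------
C $              num or num $  output C → Y C'
Y C' $           num or num $  output Y → A Y'
A Y' C' $        num or num $  output A → S A'
S A' Y' C' $     num or num $  output S → num
num A' Y' C' $   num or num $  match 'num'
A' Y' C' $       or num $      output A' → or S A'
or S A' Y' C' $  or num $      match 'or'
S A' Y' C' $     num $         output S → num
num A' Y' C' $   num $         match 'num'
A' Y' C' $       $             output A' → ε
Y' C' $          $             output Y' → ε
C' $             $             output C' → ε
$                $             accept

The string is accepted.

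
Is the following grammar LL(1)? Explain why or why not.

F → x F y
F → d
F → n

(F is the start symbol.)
A grammar is LL(1) if for each non-terminal N with multiple productions, the predict sets of those productions are pairwise disjoint, where PREDICT(N → α) = (FIRST(α) \ {ε}) ∪ (FOLLOW(N) if α ⇒* ε).

For F:
  PREDICT(F → x F y) = { 'x' }
  PREDICT(F → d) = { 'd' }
  PREDICT(F → n) = { 'n' }

All predict sets are disjoint. The grammar IS LL(1).

Answer: Yes, the grammar is LL(1).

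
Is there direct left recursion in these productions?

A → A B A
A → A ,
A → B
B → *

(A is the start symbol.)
Direct left recursion occurs when N → N α for some non-terminal N (the right-hand side begins with the left-hand side itself).

A → A B A: LEFT RECURSIVE (starts with A)
A → A ,: LEFT RECURSIVE (starts with A)
A → B: starts with B
B → *: starts with '*'

The grammar has direct left recursion on: A.

Answer: Yes, A is left-recursive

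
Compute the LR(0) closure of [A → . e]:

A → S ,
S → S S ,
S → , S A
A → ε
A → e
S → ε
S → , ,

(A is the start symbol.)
{ [A → . e] }

To compute CLOSURE, for each item [A → α.Bβ] where B is a non-terminal, add [B → .γ] for all productions B → γ; repeat for the newly added items until nothing changes.

Start with: [A → . e]
The dot precedes the terminal e, so nothing is added.

CLOSURE = { [A → . e] }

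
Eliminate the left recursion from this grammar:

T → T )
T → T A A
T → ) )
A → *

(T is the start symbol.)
T → ) ) T'
T' → ) T'
T' → A A T'
T' → ε
A → *

T is directly left-recursive. The standard transformation for
  A → A α₁ | ... | A α_m | β₁ | ... | β_n
is
  A  → β₁ A' | ... | β_n A'
  A' → α₁ A' | ... | α_m A' | ε

T → ) ) becomes T → ) ) T'
T → T ) becomes T' → ) T'
T → T A A becomes T' → A A T'
Add T' → ε

Productions for other non-terminals are unchanged:
  A → *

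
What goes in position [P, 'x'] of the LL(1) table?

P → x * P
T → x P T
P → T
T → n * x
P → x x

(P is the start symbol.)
To find M[P, 'x'], we find productions for P where 'x' is in the predict set (PREDICT(N → α) = (FIRST(α) \ {ε}) ∪ (FOLLOW(N) if α ⇒* ε)).

Relevant sets:
  FIRST(T) = { 'n', 'x' }

P → x * P: PREDICT = { 'x' }
  'x' is in predict set, so this production goes in M[P, 'x']
P → T: PREDICT = { 'n', 'x' }
  'x' is in predict set, so this production goes in M[P, 'x']
P → x x: PREDICT = { 'x' }
  'x' is in predict set, so this production goes in M[P, 'x']

M[P, 'x'] = P → x * P, P → T, P → x x  (a multiply-defined cell — the grammar is not LL(1))

Answer: P → x * P, P → T, P → x x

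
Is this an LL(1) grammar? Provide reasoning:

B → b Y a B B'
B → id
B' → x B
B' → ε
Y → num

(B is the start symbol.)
A grammar is LL(1) if for each non-terminal N with multiple productions, the predict sets of those productions are pairwise disjoint, where PREDICT(N → α) = (FIRST(α) \ {ε}) ∪ (FOLLOW(N) if α ⇒* ε).

Relevant sets:
  FOLLOW(B') = { $, 'x' }

For B:
  PREDICT(B → b Y a B B') = { 'b' }
  PREDICT(B → id) = { 'id' }
For B':
  PREDICT(B' → x B) = { 'x' }
  PREDICT(B' → ε) = { $, 'x' }
Y has a single production, so nothing to check there.

Conflict found: Predict set conflict for B': { 'x' }
The grammar is NOT LL(1).

Answer: No. Predict set conflict for B': { 'x' }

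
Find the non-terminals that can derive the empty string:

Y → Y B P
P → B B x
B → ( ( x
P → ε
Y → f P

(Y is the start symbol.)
ε-productions: P → ε
So P is immediately nullable.
No further non-terminal can be added: every production for the remaining non-terminals contains a terminal or a non-nullable non-terminal.
Nullable = { 'P' }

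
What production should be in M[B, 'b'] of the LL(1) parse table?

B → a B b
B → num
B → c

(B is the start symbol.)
Empty (error entry)

To find M[B, 'b'], we find productions for B where 'b' is in the predict set (PREDICT(N → α) = (FIRST(α) \ {ε}) ∪ (FOLLOW(N) if α ⇒* ε)).

B → a B b: PREDICT = { 'a' }
B → num: PREDICT = { 'num' }
B → c: PREDICT = { 'c' }

M[B, 'b'] is empty (no production applies)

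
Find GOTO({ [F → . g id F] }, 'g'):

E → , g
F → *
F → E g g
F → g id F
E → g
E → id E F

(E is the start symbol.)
{ [F → g . id F] }

GOTO(I, 'g') = CLOSURE({ [A → αX.β] : [A → α.Xβ] ∈ I, X = 'g' })

Items with dot before 'g', with the dot advanced:
  [F → . g id F] → [F → g . id F]
Closure adds nothing (no advanced item has the dot before a non-terminal).

GOTO = { [F → g . id F] }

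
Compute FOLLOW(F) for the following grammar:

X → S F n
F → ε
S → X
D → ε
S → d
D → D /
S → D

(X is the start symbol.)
To compute FOLLOW(F), find every occurrence of F on a right-hand side N → α F β: add FIRST(β) \ {ε}, and if β is empty or nullable also add FOLLOW(N). Iterate to a fixed point.

In X → S F n: F is followed by n, add FIRST(n) \ {ε} = { 'n' }

Taking the union: FOLLOW(F) = { 'n' }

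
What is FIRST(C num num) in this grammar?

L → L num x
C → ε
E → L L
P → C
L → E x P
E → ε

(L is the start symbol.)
{ 'num' }

FIRST sets of the non-terminals involved (from the grammar, by fixed-point iteration):
  FIRST(C) = { ε }

To compute FIRST(C num num), process the symbols left to right:
Symbol C is a non-terminal. Add FIRST(C) \ {ε} = { }
C is nullable (ε ∈ FIRST(C)), continue to the next symbol.
Symbol num is a terminal. Add 'num' and stop.
FIRST(C num num) = { 'num' }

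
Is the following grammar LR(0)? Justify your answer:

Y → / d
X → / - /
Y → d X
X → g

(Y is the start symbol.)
Yes, the grammar is LR(0)

Augment with Y' → Y and build the canonical LR(0) collection (I0 = CLOSURE({[Y' → . Y]}), then GOTO on every symbol after a dot until no new states appear). It has 10 states:
  I0: { [Y → . / d], [Y → . d X], [Y' → . Y] }  — shift
  I1: { [Y → / . d] }  — shift
  I2: { [Y' → Y .] }  — accept
  I3: { [X → . / - /], [X → . g], [Y → d . X] }  — shift
  I4: { [X → / . - /] }  — shift
  I5: { [Y → d X .] }  — reduce
  I6: { [X → g .] }  — reduce
  I7: { [X → / - . /] }  — shift
  I8: { [X → / - / .] }  — reduce
  I9: { [Y → / d .] }  — reduce

Every state is either a pure shift/goto state or contains exactly one complete item and nothing to shift — no conflicts. The grammar is LR(0).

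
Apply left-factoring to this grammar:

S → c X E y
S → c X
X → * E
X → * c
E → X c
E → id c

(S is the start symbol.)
Left-factoring transforms A → αβ₁ | αβ₂ into A → αA' and A' → β₁ | β₂
(α is the longest common prefix among the alternatives). Repeat until
no nonterminal has two alternatives with a common prefix.

Round 1: S has alternatives sharing prefix 'c X'. Introduce S': S → c X S'
  Add: S' → E y
  Add: S' → ε

Round 2: X has alternatives sharing prefix '*'. Introduce X': X → * X'
  Add: X' → E
  Add: X' → c

No remaining common prefixes — done.

Resulting grammar:
S → c X S'
S' → E y
S' → ε
X → * X'
X' → E
X' → c
E → X c
E → id c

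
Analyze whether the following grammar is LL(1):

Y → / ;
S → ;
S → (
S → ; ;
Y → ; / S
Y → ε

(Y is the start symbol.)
No. Predict set conflict for S: { ';' }

A grammar is LL(1) if for each non-terminal N with multiple productions, the predict sets of those productions are pairwise disjoint, where PREDICT(N → α) = (FIRST(α) \ {ε}) ∪ (FOLLOW(N) if α ⇒* ε).

Relevant sets:
  FOLLOW(Y) = { $ }

For Y:
  PREDICT(Y → '/' ';') = { '/' }
  PREDICT(Y → ';' '/' S) = { ';' }
  PREDICT(Y → ε) = { $ }
For S:
  PREDICT(S → ';') = { ';' }
  PREDICT(S → '(') = { '(' }
  PREDICT(S → ';' ';') = { ';' }

Conflict found: Predict set conflict for S: { ';' }
The grammar is NOT LL(1).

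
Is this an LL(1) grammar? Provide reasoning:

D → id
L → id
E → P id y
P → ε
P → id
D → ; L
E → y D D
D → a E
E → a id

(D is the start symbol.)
Relevant sets:
  FIRST(P) = { 'id', ε }
  FOLLOW(P) = { 'id' }

For D:
  PREDICT(D → id) = { 'id' }
  PREDICT(D → ';' L) = { ';' }
  PREDICT(D → a E) = { 'a' }
For E:
  PREDICT(E → P id y) = { 'id' }
  PREDICT(E → y D D) = { 'y' }
  PREDICT(E → a id) = { 'a' }
For P:
  PREDICT(P → ε) = { 'id' }
  PREDICT(P → id) = { 'id' }
L has a single production, so nothing to check there.

Conflict found: Predict set conflict for P: { 'id' }
The grammar is NOT LL(1).

Answer: No. Predict set conflict for P: { 'id' }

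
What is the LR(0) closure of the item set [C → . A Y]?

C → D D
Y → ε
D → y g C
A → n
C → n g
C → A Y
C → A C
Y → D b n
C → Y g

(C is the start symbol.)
Start with: [C → . A Y]
  [C → . A Y] has the dot before A: add [A → . n]
No further items can be added.

CLOSURE = { [A → . n], [C → . A Y] }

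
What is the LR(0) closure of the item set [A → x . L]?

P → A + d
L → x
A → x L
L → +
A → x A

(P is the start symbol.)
To compute CLOSURE, for each item [A → α.Bβ] where B is a non-terminal, add [B → .γ] for all productions B → γ; repeat for the newly added items until nothing changes.

Start with: [A → x . L]
  [A → x . L] has the dot before L: add [L → . x], [L → . +]
No further items can be added.

CLOSURE = { [A → x . L], [L → . +], [L → . x] }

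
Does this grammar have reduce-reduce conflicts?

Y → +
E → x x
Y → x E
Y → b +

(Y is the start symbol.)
Augment with Y' → Y and build the canonical LR(0) collection (I0 = CLOSURE({[Y' → . Y]}), then GOTO on every symbol after a dot until no new states appear). It has 9 states:
  I0: { [Y → . +], [Y → . b +], [Y → . x E], [Y' → . Y] }  — shift
  I1: { [Y → + .] }  — reduce
  I2: { [Y' → Y .] }  — accept
  I3: { [Y → b . +] }  — shift
  I4: { [E → . x x], [Y → x . E] }  — shift
  I5: { [Y → x E .] }  — reduce
  I6: { [E → x . x] }  — shift
  I7: { [E → x x .] }  — reduce
  I8: { [Y → b + .] }  — reduce

No state contains more than one complete item.

Answer: No reduce-reduce conflicts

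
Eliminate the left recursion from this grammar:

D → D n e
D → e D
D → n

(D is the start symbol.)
D → e D D'
D → n D'
D' → n e D'
D' → ε

D is directly left-recursive. The standard transformation for
  A → A α₁ | ... | A α_m | β₁ | ... | β_n
is
  A  → β₁ A' | ... | β_n A'
  A' → α₁ A' | ... | α_m A' | ε

D → e D becomes D → e D D'
D → n becomes D → n D'
D → D n e becomes D' → n e D'
Add D' → ε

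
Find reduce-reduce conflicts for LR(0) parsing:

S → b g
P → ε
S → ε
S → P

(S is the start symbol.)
A reduce-reduce conflict occurs when an LR(0) state has two complete items [A → α .] and [B → β .] — both call for a reduction, and with no lookahead the parser cannot choose between them.

Augment with S' → S and build the canonical LR(0) collection (I0 = CLOSURE({[S' → . S]}), then GOTO on every symbol after a dot until no new states appear). It has 5 states:
  I0: { [P → .], [S → . P], [S → . b g], [S → .], [S' → . S] }  — shift, 2 reduces
  I1: { [S → P .] }  — reduce
  I2: { [S' → S .] }  — accept
  I3: { [S → b . g] }  — shift
  I4: { [S → b g .] }  — reduce

I0 contains complete items [P → .], [S → .] — reduce-reduce conflict.

Answer: Yes — I0: [P → .] vs [S → .]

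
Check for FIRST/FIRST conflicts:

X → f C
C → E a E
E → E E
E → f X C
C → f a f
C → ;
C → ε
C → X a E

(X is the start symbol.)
FIRST sets of the non-terminals at (or reachable through a nullable prefix from) the front of some alternative:
  FIRST(E) = { 'f' }
  FIRST(X) = { 'f' }

Productions for C:
  C → E a E: FIRST = { 'f' }
  C → f a f: FIRST = { 'f' }
  C → ;: FIRST = { ';' }
  C → ε: FIRST = { ε }
  C → X a E: FIRST = { 'f' }
Productions for E:
  E → E E: FIRST = { 'f' }
  E → f X C: FIRST = { 'f' }
X has only one production, so no FIRST/FIRST conflict is possible there.

Conflict for C: C → E a E and C → f a f
  Overlap: { 'f' }
Conflict for C: C → E a E and C → X a E
  Overlap: { 'f' }
Conflict for C: C → f a f and C → X a E
  Overlap: { 'f' }
Conflict for E: E → E E and E → f X C
  Overlap: { 'f' }

Answer: Yes. C → E a E / C → f a f on { 'f' }; C → E a E / C → X a E on { 'f' }; C → f a f / C → X a E on { 'f' }; E → E E / E → f X C on { 'f' }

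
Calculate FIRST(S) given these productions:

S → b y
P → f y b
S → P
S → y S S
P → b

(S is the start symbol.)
FIRST sets of the other non-terminals involved (by the same procedure, iterated to a fixed point):
  FIRST(P) = { 'b', 'f' }

From S → b y:
  - b is a terminal: add 'b' and stop
From S → P:
  - P is a non-terminal: add FIRST(P) \ {ε} = { 'b', 'f' }
    P is not nullable, so stop
From S → y S S:
  - y is a terminal: add 'y' and stop

Collecting: FIRST(S) = { 'b', 'f', 'y' }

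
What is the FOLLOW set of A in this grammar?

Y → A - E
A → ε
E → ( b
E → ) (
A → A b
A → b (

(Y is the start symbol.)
{ '-', 'b' }

To compute FOLLOW(A), find every occurrence of A on a right-hand side N → α A β: add FIRST(β) \ {ε}, and if β is empty or nullable also add FOLLOW(N). Iterate to a fixed point.

In Y → A - E: A is followed by '-' E, add FIRST('-' E) \ {ε} = { '-' }
In A → A b: A is followed by b, add FIRST(b) \ {ε} = { 'b' }

Taking the union: FOLLOW(A) = { '-', 'b' }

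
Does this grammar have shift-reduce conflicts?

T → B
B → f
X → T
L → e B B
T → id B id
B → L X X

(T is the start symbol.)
Augment with T' → T and build the canonical LR(0) collection (I0 = CLOSURE({[T' → . T]}), then GOTO on every symbol after a dot until no new states appear). It has 14 states:
  I0: { [B → . L X X], [B → . f], [L → . e B B], [T → . B], [T → . id B id], [T' → . T] }  — shift
  I1: { [T → B .] }  — reduce
  I2: { [B → . L X X], [B → . f], [B → L . X X], [L → . e B B], [T → . B], [T → . id B id], [X → . T] }  — shift
  I3: { [T' → T .] }  — accept
  I4: { [B → . L X X], [B → . f], [L → . e B B], [L → e . B B] }  — shift
  I5: { [B → f .] }  — reduce
  I6: { [B → . L X X], [B → . f], [L → . e B B], [T → id . B id] }  — shift
  I7: { [T → id B . id] }  — shift
  I8: { [T → id B id .] }  — reduce
  I9: { [B → . L X X], [B → . f], [L → . e B B], [L → e B . B] }  — shift
  I10: { [L → e B B .] }  — reduce
  I11: { [X → T .] }  — reduce
  I12: { [B → . L X X], [B → . f], [B → L X . X], [L → . e B B], [T → . B], [T → . id B id], [X → . T] }  — shift
  I13: { [B → L X X .] }  — reduce

No state contains both a complete item and a shift item.

Answer: No shift-reduce conflicts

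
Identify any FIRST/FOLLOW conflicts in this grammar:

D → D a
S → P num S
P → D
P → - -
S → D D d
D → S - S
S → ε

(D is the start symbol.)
Nullable non-terminals: S.
FIRST sets used below: FIRST(P) = { '-' }, FIRST(D) = { '-' }

S: nullable alternative(s) S → ε; FOLLOW(S) = { $, '-', 'a', 'd', 'num' }
  S → P num S: FIRST \ {ε} = { '-' } — overlaps FOLLOW(S) on { '-' }: CONFLICT
  S → D D d: FIRST \ {ε} = { '-' } — overlaps FOLLOW(S) on { '-' }: CONFLICT
  S → ε: FIRST \ {ε} = { } — this is the only nullable alternative, skip

D, P have no nullable alternative, so no FIRST/FOLLOW check is needed there.

So the grammar has 2 FIRST/FOLLOW conflicts (marked CONFLICT above).

Answer: Yes. S → P num S with FOLLOW(S) on { '-' }; S → D D d with FOLLOW(S) on { '-' }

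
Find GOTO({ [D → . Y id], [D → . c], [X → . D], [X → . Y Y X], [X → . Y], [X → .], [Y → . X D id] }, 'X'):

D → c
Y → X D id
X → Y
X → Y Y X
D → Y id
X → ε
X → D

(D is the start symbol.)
GOTO(I, 'X') = CLOSURE({ [A → αX.β] : [A → α.Xβ] ∈ I, X = 'X' })

Items with dot before 'X', with the dot advanced:
  [Y → . X D id] → [Y → X . D id]
Closure of the advanced items:
  [Y → X . D id] has the dot before D: add [D → . c], [D → . Y id]
  [D → . Y id] has the dot before Y: add [Y → . X D id]
  [Y → . X D id] has the dot before X: add [X → . Y], [X → . Y Y X], [X → .], [X → . D]

GOTO = { [D → . Y id], [D → . c], [X → . D], [X → . Y Y X], [X → . Y], [X → .], [Y → . X D id], [Y → X . D id] }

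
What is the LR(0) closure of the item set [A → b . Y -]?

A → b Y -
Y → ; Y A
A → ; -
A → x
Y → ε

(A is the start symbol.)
To compute CLOSURE, for each item [A → α.Bβ] where B is a non-terminal, add [B → .γ] for all productions B → γ; repeat for the newly added items until nothing changes.

Start with: [A → b . Y -]
  [A → b . Y -] has the dot before Y: add [Y → . ; Y A], [Y → .]
No further items can be added.

CLOSURE = { [A → b . Y -], [Y → . ; Y A], [Y → .] }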